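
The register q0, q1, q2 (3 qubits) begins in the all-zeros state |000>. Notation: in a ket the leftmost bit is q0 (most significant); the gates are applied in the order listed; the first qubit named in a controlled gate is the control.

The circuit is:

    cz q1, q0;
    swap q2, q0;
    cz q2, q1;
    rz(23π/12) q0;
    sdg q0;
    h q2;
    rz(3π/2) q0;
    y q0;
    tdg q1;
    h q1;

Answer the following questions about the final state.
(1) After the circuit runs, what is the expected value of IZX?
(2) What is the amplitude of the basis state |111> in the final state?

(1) The expectation value of IZX is 0.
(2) |111> carries amplitude exp(19*I*pi/24)/2 in the final state.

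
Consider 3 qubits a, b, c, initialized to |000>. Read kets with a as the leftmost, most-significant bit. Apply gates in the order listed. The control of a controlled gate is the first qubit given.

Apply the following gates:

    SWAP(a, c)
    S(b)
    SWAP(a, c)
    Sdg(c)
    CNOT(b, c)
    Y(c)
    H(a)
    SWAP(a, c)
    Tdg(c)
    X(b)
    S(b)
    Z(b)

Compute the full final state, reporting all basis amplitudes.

The resulting statevector has amplitude sqrt(2)/2 on |110>, -sqrt(2)*exp(3*I*pi/4)/2 on |111>, and 0 on every other basis state.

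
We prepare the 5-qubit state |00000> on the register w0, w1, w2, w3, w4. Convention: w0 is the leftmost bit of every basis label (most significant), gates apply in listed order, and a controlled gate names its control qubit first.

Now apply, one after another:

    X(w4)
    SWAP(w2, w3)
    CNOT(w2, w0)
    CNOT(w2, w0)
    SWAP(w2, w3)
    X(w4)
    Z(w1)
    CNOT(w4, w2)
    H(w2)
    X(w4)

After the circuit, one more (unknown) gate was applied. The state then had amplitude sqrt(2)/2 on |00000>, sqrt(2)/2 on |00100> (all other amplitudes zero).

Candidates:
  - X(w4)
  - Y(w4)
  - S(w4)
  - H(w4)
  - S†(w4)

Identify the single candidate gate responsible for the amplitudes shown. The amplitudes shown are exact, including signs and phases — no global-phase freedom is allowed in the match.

The unique candidate consistent with the amplitudes is X(w4).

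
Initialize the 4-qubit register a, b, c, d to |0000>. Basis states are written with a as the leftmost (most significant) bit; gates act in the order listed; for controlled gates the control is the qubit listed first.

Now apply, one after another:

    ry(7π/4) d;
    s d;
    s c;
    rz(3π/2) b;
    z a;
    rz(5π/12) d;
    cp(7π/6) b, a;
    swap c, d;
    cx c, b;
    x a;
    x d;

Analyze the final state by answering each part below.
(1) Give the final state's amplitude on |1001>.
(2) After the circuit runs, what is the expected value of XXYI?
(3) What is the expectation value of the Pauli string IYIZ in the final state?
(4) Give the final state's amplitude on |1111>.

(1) The amplitude on |1001> is sqrt(sqrt(2) + 2)*exp(I*pi/24)/2.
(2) In the final state, XXYI has expectation 0.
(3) The expectation value of IYIZ is 0.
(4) The amplitude on |1111> is -sqrt(2 - sqrt(2))*exp(23*I*pi/24)/2.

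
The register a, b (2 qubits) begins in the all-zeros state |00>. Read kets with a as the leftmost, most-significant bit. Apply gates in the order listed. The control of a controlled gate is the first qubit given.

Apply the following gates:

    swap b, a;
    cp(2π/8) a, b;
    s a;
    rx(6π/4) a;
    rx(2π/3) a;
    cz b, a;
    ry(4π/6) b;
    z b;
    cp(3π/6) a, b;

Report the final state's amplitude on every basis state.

After the circuit, the state carries amplitude -sqrt(6)/8 - sqrt(2)/8 on |00>, sqrt(6)/8 + 3*sqrt(2)/8 on |01>, I*(-sqrt(2) + sqrt(6))/8 on |10>, -sqrt(6)/8 + 3*sqrt(2)/8 on |11>.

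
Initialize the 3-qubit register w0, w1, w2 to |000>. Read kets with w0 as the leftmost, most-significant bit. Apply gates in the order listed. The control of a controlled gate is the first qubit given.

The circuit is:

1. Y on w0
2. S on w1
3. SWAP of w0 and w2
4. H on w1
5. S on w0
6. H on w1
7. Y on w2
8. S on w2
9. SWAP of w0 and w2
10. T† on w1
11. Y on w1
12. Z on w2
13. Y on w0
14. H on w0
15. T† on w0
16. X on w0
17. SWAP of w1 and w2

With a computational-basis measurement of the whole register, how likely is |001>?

Outcome |001> occurs with probability 1/2.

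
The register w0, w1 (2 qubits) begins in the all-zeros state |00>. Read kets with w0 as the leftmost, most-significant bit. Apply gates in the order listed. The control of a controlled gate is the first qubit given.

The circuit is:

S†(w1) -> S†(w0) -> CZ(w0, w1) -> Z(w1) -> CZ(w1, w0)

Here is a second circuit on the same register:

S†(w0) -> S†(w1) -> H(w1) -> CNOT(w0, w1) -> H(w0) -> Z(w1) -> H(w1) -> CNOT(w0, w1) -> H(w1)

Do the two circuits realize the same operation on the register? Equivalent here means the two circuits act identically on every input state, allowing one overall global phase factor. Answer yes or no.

No, they are not equivalent — no single phase factor reconciles the two unitaries.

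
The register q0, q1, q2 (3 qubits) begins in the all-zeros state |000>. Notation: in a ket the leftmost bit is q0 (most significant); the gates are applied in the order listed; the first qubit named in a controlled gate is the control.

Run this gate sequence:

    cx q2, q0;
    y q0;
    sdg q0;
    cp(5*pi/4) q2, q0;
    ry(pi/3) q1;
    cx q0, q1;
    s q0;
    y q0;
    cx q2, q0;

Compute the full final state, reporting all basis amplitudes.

The final amplitudes are 1/2 on |000>, sqrt(3)/2 on |010>, and 0 on every other basis state.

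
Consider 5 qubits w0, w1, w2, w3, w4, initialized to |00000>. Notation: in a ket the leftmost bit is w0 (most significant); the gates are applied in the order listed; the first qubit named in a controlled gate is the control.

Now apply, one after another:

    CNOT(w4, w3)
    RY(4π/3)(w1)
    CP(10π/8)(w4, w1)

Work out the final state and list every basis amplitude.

The resulting statevector has amplitude -1/2 on |00000>, sqrt(3)/2 on |01000>, and 0 on every other basis state.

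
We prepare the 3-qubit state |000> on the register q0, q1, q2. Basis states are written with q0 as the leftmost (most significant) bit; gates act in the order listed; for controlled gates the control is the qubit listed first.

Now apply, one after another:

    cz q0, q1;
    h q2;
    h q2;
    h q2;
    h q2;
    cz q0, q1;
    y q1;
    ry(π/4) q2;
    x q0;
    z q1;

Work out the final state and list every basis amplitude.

The final amplitudes are -I*sqrt(sqrt(2) + 2)/2 on |110>, -I*sqrt(2 - sqrt(2))/2 on |111>, and 0 on every other basis state. Key observation: gates 1-6 undo each other exactly, leaving only the rest of the circuit to track.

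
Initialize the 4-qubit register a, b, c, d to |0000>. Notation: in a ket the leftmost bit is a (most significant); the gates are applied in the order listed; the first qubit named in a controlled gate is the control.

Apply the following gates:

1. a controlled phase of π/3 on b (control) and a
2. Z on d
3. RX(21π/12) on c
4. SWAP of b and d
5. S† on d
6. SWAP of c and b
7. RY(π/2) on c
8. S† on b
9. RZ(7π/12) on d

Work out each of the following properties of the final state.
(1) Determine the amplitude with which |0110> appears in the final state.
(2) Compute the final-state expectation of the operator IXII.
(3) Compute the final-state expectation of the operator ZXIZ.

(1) |0110> carries amplitude sqrt(4 - 2*sqrt(2))*exp(17*I*pi/24)/4 in the final state.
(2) In the final state, IXII has expectation sqrt(2)/2.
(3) The observable ZXIZ averages to sqrt(2)/2.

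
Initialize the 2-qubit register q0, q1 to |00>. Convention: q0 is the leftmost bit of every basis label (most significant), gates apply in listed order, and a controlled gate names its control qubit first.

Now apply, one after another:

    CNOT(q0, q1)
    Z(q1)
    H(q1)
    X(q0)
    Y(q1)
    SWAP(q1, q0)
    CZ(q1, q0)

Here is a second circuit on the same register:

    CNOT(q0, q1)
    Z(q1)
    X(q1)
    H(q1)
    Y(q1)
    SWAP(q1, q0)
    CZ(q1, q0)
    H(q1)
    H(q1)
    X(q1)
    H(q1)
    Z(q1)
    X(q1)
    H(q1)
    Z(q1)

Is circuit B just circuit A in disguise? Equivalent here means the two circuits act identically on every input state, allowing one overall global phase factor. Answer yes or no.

No, they are not equivalent — no single phase factor reconciles the two unitaries.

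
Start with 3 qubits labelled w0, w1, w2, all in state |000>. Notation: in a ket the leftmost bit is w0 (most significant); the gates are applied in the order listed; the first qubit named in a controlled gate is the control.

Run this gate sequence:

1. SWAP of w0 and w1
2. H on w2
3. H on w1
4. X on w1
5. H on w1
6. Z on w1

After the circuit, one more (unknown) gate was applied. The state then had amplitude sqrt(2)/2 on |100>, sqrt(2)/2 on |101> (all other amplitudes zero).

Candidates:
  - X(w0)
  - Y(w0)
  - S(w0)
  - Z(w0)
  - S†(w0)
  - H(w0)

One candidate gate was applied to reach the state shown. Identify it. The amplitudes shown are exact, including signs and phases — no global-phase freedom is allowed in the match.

It was X(w0) that produced the state shown. Key observation: gates 3-6 undo each other exactly, leaving only the rest of the circuit to track.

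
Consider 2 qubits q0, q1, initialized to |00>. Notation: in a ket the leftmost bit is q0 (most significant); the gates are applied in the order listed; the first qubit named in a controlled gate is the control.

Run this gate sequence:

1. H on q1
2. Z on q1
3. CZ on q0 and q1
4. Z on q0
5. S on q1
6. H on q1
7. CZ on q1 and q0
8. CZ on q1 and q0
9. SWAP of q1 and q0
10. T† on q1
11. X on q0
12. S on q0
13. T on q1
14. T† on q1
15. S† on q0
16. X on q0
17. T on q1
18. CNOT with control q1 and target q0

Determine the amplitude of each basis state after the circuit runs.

The final amplitudes are 1/2 - I/2 on |00>, 0 on |01>, 1/2 + I/2 on |10>, 0 on |11>.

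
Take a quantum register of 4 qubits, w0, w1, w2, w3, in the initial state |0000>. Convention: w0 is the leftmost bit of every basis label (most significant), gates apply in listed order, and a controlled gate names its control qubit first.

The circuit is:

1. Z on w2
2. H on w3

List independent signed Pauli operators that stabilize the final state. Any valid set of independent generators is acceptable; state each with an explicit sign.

One valid set of independent stabilizer generators is +IIIX, +ZIII, +IZII, +IIZI (any independent generating set of the same group is equally correct).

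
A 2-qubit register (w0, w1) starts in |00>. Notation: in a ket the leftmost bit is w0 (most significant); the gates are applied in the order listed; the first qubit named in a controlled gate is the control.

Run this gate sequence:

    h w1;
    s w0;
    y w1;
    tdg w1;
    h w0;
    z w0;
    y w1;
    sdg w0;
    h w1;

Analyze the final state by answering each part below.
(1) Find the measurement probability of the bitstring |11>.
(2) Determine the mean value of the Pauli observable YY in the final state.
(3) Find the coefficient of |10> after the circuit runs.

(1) The probability of measuring |11> is 1/4 - sqrt(2)/8.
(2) In the final state, YY has expectation -sqrt(2)/2.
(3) The final state's coefficient on |10> equals sqrt(2)*(exp(I*pi/4) + I)/4.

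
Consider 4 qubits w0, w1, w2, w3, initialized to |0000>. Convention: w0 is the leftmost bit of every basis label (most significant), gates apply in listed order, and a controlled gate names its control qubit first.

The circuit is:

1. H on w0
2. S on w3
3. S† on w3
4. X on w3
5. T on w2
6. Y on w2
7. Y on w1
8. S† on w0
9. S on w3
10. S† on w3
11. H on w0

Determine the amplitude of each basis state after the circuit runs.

The resulting statevector has amplitude -1/2 + I/2 on |0111>, -1/2 - I/2 on |1111>, and 0 on every other basis state.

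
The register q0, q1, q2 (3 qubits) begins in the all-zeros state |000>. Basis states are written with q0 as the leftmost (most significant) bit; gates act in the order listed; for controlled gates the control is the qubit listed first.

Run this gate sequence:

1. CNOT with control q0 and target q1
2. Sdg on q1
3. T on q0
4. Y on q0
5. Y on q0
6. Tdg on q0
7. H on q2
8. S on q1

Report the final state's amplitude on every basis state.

After the circuit, the state carries amplitude sqrt(2)/2 on |000>, sqrt(2)/2 on |001>, and 0 on every other basis state.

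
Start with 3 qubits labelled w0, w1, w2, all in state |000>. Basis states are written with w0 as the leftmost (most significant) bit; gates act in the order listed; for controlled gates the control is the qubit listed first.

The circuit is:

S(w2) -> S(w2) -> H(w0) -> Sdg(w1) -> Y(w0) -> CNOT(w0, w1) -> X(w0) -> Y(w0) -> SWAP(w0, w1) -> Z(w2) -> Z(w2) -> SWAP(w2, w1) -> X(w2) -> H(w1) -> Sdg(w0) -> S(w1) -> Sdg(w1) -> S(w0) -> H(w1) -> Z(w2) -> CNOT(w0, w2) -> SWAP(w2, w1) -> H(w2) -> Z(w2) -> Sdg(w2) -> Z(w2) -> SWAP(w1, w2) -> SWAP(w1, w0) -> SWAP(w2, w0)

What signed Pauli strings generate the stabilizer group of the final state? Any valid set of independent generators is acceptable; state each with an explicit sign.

The final state is stabilized by the group generated by -IXI, -IIY, -ZII; other independent generating sets are equally valid. Key observation: the block from step 14 through step 19 cancels to the identity and can be dropped.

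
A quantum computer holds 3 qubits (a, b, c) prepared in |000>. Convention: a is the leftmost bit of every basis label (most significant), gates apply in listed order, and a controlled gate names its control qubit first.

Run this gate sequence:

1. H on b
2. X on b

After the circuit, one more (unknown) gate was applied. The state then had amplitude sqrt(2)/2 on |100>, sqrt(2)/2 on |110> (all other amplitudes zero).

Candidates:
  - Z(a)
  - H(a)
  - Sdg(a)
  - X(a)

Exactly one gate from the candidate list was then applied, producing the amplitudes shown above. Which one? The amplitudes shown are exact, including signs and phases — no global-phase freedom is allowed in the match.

It was X(a) that produced the state shown.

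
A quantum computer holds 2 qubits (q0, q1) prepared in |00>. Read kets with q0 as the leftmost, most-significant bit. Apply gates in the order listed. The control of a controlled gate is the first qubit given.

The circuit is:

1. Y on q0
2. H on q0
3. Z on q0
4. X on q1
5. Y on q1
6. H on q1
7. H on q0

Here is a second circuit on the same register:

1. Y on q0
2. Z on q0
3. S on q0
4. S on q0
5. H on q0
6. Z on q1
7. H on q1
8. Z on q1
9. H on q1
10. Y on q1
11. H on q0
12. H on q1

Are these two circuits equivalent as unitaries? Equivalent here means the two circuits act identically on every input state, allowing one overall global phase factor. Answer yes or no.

No, they are not equivalent — no single phase factor reconciles the two unitaries.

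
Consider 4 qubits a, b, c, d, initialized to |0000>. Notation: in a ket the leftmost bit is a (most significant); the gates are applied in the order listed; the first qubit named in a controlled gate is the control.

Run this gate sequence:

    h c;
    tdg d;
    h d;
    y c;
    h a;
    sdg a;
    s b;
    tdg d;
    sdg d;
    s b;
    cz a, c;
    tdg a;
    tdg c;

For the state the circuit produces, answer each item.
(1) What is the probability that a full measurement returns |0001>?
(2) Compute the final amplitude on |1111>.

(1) A full measurement returns |0001> with probability 1/8.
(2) |1111> carries amplitude 0 in the final state.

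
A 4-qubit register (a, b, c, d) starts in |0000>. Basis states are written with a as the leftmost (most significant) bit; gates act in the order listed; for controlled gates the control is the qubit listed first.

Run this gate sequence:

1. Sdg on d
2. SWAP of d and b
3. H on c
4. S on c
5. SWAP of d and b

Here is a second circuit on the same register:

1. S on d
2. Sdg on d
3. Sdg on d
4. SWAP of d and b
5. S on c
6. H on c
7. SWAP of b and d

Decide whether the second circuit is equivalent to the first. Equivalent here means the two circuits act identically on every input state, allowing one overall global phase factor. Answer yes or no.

No: there is an input state on which the two circuits produce genuinely different outputs (not merely differing by a phase).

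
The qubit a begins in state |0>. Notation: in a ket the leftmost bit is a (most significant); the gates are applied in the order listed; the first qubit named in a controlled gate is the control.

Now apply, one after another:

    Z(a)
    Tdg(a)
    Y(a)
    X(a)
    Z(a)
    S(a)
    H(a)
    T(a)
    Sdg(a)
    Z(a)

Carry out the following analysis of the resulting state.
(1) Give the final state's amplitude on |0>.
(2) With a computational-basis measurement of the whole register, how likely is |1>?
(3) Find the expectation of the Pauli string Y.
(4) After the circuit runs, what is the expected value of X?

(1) The final state's coefficient on |0> equals sqrt(2)*I/2.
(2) A full measurement returns |1> with probability 1/2.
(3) In the final state, Y has expectation sqrt(2)/2.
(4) In the final state, X has expectation -sqrt(2)/2.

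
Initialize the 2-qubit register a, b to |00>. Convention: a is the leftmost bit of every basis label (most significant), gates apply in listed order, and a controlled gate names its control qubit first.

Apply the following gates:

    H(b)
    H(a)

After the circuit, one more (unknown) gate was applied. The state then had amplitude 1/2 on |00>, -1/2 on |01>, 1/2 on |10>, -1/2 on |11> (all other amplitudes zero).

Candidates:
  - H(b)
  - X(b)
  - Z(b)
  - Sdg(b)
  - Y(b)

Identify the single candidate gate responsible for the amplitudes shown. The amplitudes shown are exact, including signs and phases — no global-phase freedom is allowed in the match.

The applied gate was Z(b).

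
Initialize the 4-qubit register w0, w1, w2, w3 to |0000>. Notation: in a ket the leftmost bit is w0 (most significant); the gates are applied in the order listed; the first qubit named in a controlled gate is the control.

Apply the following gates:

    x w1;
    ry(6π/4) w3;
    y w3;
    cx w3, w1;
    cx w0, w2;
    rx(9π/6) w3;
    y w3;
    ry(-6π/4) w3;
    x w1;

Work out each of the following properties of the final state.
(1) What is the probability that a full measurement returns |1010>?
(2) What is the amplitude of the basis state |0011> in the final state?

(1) Outcome |1010> occurs with probability 0.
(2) The amplitude on |0011> is 0.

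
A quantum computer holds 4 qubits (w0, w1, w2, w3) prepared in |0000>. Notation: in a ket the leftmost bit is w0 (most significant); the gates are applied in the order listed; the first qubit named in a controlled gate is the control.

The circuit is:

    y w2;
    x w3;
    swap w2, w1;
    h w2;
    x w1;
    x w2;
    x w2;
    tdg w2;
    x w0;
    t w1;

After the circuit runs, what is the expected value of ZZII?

The expectation value of ZZII is -1. Key observation: the block from step 6 through step 7 cancels to the identity and can be dropped.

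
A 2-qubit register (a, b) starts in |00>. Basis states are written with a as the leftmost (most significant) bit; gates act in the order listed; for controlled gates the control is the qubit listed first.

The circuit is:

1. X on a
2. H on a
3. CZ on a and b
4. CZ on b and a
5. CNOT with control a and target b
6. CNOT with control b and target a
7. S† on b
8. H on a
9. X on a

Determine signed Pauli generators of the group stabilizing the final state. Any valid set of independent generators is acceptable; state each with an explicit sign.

One valid set of independent stabilizer generators is +XI, +IY (any independent generating set of the same group is equally correct).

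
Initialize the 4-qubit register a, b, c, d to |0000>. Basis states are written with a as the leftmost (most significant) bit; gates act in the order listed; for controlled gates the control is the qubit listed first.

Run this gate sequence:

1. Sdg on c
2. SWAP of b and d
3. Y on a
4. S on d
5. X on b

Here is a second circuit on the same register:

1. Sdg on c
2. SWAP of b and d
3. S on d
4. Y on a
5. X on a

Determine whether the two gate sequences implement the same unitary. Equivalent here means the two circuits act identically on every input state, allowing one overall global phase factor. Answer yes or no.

No, they are not equivalent — no single phase factor reconciles the two unitaries.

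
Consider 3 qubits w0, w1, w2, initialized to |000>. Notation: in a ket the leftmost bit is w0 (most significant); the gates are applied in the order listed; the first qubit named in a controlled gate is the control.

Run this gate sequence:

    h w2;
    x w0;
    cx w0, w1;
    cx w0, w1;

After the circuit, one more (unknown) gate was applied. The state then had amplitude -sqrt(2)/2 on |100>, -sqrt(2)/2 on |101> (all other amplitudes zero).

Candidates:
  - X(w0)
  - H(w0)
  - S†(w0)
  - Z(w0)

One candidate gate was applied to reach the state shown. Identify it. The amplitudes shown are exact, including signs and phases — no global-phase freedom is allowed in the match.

It was Z(w0) that produced the state shown. Key observation: steps 3-4 multiply out to the identity, so the circuit reduces to the remaining gates.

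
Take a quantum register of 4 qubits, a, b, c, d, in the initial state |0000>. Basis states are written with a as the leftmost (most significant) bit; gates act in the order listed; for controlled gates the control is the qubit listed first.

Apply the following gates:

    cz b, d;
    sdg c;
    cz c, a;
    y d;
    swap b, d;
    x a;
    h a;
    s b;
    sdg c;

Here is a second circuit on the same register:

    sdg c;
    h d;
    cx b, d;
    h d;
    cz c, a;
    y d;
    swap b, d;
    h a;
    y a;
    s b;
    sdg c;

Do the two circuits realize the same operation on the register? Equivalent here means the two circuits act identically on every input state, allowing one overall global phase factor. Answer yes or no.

No: there is an input state on which the two circuits produce genuinely different outputs (not merely differing by a phase).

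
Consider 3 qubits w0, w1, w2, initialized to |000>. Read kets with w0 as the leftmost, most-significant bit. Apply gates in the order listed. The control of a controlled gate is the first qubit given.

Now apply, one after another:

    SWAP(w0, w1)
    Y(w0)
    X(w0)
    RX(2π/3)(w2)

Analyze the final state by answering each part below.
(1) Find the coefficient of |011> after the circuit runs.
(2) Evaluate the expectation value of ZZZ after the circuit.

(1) |011> carries amplitude 0 in the final state.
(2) In the final state, ZZZ has expectation -1/2.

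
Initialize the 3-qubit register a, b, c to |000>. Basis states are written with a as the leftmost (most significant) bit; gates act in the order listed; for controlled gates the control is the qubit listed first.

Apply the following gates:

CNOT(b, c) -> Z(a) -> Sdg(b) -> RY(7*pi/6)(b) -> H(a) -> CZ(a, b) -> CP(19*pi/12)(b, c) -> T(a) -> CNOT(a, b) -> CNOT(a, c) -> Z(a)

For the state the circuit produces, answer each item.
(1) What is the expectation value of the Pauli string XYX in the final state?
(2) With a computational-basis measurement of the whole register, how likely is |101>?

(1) The expectation value of XYX is -sqrt(2)/2.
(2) Outcome |101> occurs with probability sqrt(3)/8 + 1/4.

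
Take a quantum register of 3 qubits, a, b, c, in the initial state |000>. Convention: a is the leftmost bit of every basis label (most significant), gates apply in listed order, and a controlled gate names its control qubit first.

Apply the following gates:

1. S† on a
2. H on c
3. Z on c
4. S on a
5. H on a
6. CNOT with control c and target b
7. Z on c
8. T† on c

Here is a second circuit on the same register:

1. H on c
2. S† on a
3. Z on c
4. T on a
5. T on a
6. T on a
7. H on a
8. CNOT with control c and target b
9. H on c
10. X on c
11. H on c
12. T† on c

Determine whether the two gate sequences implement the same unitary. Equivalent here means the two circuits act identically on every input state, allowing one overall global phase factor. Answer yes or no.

No — the two circuits implement different unitaries, even allowing a global phase.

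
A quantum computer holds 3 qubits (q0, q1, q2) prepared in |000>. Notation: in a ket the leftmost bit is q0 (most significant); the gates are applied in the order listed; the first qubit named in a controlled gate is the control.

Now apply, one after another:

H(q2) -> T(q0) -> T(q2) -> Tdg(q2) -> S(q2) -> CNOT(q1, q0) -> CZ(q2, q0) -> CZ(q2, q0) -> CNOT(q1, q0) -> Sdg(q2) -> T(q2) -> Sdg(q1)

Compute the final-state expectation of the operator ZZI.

The observable ZZI averages to 1.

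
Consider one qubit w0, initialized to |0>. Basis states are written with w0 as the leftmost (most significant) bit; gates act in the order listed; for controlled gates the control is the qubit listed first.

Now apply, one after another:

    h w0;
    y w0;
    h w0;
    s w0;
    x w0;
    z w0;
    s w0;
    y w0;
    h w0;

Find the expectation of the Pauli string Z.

In the final state, Z has expectation 0.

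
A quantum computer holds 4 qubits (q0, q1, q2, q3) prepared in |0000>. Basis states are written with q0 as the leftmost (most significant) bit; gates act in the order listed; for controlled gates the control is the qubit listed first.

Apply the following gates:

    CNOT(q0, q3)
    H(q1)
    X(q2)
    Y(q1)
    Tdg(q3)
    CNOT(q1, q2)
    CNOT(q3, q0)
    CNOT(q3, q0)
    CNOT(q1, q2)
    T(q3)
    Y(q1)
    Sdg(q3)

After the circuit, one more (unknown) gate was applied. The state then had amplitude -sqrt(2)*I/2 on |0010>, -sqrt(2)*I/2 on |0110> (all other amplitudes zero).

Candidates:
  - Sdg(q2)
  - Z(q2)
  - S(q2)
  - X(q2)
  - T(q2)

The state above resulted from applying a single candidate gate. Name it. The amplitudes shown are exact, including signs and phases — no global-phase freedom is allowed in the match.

The unique candidate consistent with the amplitudes is Sdg(q2). Key observation: steps 4-11 multiply out to the identity, so the circuit reduces to the remaining gates.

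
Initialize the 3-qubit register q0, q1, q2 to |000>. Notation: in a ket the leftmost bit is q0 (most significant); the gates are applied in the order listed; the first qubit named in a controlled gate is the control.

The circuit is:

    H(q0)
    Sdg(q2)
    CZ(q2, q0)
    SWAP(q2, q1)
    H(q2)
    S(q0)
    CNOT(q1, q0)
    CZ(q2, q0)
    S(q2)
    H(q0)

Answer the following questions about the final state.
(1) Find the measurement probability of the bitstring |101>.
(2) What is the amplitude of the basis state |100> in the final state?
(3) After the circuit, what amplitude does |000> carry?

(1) Outcome |101> occurs with probability 1/4.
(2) The amplitude on |100> is sqrt(2)*(1 - I)/4.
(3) The final state's coefficient on |000> equals sqrt(2)*(1 + I)/4.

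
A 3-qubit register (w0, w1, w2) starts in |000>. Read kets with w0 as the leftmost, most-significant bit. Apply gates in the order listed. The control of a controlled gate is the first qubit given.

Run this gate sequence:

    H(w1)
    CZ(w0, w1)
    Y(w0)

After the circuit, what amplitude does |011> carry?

|011> carries amplitude 0 in the final state.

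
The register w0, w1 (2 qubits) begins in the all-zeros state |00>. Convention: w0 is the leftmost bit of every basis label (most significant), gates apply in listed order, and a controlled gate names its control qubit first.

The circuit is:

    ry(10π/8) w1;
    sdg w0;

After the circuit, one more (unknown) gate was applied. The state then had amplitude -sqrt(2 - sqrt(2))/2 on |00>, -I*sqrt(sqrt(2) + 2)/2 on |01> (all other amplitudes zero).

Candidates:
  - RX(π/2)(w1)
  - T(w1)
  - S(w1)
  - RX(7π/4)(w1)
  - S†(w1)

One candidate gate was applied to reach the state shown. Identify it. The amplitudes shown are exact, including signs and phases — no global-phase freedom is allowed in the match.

The unique candidate consistent with the amplitudes is S†(w1).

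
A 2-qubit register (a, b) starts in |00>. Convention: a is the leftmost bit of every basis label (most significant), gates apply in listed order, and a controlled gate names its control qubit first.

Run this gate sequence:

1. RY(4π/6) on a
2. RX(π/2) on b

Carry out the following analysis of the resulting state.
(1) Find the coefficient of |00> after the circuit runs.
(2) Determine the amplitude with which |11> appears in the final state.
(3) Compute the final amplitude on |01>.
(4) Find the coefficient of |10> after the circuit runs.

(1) The amplitude on |00> is sqrt(2)/4.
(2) The final state's coefficient on |11> equals -sqrt(6)*I/4.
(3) |01> carries amplitude -sqrt(2)*I/4 in the final state.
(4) |10> carries amplitude sqrt(6)/4 in the final state.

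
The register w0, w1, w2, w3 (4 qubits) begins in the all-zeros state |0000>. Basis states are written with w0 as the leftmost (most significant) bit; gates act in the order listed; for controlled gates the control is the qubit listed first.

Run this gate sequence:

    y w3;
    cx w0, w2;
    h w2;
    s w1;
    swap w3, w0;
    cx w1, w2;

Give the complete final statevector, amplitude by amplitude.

After the circuit, the state carries amplitude sqrt(2)*I/2 on |1000>, sqrt(2)*I/2 on |1010>, and 0 on every other basis state.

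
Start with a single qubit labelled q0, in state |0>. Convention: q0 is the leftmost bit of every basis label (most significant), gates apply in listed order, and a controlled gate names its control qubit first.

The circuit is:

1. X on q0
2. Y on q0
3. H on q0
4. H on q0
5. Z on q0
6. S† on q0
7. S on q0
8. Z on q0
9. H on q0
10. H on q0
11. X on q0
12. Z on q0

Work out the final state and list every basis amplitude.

The resulting statevector has amplitude 0 on |0>, I on |1>. Key observation: steps 3-10 multiply out to the identity, so the circuit reduces to the remaining gates.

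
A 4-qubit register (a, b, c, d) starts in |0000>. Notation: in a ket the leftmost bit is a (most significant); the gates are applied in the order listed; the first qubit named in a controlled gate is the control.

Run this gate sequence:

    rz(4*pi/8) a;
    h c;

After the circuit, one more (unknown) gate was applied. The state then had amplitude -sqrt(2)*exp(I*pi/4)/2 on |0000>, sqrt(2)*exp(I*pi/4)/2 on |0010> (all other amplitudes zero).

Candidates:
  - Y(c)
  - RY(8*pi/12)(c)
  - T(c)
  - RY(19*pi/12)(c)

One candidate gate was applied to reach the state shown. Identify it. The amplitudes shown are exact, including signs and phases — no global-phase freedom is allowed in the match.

The unique candidate consistent with the amplitudes is Y(c).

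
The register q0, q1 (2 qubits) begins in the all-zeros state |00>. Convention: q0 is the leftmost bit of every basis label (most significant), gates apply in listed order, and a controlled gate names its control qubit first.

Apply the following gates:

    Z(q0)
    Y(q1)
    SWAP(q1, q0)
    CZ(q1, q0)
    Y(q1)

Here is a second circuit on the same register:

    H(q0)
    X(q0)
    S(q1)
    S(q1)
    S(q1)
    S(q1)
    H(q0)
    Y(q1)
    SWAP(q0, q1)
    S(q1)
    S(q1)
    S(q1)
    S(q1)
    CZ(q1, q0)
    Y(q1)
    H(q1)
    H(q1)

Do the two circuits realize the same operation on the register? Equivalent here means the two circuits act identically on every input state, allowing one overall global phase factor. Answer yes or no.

Yes — the two circuits implement the same unitary up to a global phase.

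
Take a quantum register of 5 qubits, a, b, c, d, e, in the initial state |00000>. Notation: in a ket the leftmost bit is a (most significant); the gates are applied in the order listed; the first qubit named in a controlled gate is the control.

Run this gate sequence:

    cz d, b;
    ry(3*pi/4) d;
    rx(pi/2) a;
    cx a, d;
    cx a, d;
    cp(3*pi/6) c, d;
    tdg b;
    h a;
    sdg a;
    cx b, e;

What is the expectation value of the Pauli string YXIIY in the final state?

The expectation value of YXIIY is 0.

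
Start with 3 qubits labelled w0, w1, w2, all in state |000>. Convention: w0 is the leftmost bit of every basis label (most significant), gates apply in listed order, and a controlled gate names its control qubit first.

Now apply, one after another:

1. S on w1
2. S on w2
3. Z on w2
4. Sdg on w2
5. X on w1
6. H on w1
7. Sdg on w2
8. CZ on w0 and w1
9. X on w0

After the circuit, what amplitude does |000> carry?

|000> carries amplitude 0 in the final state.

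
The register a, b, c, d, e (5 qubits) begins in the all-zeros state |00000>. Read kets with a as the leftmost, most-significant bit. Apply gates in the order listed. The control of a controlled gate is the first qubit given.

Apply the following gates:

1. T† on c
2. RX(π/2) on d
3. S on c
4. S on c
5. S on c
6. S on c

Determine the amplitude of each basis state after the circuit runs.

After the circuit, the state carries amplitude sqrt(2)/2 on |00000>, -sqrt(2)*I/2 on |00010>, and 0 on every other basis state. Key observation: steps 3-6 multiply out to the identity, so the circuit reduces to the remaining gates.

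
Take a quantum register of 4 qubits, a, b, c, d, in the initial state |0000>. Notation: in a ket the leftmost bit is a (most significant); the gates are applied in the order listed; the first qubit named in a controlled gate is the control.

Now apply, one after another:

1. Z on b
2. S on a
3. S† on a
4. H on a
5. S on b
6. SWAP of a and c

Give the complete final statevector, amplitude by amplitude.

After the circuit, the state carries amplitude sqrt(2)/2 on |0000>, sqrt(2)/2 on |0010>, and 0 on every other basis state. Key observation: gates 2-3 undo each other exactly, leaving only the rest of the circuit to track.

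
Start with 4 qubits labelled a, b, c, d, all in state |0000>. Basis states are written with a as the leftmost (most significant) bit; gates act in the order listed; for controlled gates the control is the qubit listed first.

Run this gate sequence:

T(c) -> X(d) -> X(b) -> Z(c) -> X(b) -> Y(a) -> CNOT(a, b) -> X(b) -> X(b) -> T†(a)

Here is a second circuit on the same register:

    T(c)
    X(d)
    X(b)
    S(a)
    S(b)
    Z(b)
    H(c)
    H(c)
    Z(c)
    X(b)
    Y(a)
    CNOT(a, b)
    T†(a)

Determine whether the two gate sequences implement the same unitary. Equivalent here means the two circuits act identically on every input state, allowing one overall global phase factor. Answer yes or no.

No — the two circuits implement different unitaries, even allowing a global phase.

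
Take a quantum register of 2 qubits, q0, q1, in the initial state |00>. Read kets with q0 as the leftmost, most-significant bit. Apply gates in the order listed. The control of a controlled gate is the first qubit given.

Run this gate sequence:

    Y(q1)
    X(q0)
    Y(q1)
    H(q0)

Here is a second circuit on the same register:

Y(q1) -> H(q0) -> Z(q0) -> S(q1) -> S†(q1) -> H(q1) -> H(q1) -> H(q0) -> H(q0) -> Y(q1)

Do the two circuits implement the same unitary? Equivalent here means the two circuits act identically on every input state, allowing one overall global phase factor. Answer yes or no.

Yes: on every input state the two circuits agree up to one overall phase factor.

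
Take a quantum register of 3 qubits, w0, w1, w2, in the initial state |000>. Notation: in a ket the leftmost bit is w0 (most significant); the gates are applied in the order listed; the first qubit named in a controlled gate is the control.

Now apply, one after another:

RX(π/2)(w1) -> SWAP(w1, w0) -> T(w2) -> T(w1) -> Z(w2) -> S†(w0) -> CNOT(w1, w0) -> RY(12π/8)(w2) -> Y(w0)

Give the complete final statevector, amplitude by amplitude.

The resulting statevector has amplitude -I/2 on |000>, I/2 on |001>, 0 on |010>, 0 on |011>, -I/2 on |100>, I/2 on |101>, 0 on |110>, 0 on |111>.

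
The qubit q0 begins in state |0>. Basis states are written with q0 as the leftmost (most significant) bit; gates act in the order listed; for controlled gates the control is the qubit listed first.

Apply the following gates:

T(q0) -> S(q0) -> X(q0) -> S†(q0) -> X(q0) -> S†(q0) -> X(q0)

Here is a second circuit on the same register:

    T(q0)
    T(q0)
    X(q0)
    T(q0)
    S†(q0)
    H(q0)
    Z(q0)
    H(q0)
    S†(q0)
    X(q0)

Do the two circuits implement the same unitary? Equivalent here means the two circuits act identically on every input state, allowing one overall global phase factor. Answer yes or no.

No — the two circuits implement different unitaries, even allowing a global phase.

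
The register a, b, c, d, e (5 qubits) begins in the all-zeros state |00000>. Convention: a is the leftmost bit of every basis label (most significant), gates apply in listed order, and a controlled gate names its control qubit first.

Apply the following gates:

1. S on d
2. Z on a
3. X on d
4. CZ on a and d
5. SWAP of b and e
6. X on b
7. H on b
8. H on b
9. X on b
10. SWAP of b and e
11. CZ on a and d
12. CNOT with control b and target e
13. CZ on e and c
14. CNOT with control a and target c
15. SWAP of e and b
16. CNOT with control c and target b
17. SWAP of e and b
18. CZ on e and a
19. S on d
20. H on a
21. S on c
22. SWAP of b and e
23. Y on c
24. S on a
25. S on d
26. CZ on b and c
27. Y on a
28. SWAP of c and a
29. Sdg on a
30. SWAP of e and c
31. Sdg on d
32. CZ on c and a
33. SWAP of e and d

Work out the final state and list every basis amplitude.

The final amplitudes are sqrt(2)*I/2 on |10001>, -sqrt(2)/2 on |10011>, and 0 on every other basis state.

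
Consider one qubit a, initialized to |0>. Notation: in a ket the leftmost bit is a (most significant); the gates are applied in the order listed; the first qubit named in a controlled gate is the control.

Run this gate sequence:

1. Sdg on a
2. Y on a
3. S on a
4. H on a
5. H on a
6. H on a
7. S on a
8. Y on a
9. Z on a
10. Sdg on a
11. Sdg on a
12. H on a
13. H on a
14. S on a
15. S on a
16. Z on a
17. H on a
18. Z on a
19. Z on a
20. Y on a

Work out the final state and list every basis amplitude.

The resulting statevector has amplitude 1/2 - I/2 on |0>, 1/2 + I/2 on |1>. Key observation: the block from step 9 through step 16 cancels to the identity and can be dropped.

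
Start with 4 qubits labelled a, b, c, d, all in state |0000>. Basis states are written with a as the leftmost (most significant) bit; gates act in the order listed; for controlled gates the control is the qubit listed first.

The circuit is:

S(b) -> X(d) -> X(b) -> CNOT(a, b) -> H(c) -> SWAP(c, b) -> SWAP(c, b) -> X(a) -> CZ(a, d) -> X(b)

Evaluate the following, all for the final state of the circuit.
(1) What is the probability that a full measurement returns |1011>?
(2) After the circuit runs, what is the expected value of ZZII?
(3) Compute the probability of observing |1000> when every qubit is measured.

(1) Outcome |1011> occurs with probability 1/2. Key observation: the block from step 6 through step 7 cancels to the identity and can be dropped.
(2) In the final state, ZZII has expectation -1.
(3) Outcome |1000> occurs with probability 0.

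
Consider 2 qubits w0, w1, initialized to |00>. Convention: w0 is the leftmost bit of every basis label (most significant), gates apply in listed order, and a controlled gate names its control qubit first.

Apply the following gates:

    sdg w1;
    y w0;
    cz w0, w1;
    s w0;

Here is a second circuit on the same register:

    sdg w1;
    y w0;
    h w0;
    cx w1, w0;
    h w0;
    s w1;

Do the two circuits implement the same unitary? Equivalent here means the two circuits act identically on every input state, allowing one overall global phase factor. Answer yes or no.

No: there is an input state on which the two circuits produce genuinely different outputs (not merely differing by a phase).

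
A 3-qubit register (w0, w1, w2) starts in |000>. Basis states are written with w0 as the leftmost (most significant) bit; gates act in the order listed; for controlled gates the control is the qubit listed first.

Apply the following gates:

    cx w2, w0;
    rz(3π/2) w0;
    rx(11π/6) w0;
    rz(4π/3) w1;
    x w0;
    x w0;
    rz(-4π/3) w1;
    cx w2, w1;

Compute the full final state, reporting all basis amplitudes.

The resulting statevector has amplitude (sqrt(2) + sqrt(6))*exp(I*pi/4)/4 on |000>, (-sqrt(2) + sqrt(6))*exp(3*I*pi/4)/4 on |100>, and 0 on every other basis state. Key observation: gates 4-7 undo each other exactly, leaving only the rest of the circuit to track.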